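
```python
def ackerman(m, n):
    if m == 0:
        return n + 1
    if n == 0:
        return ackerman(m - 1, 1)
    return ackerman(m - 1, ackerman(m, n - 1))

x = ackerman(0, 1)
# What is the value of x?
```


ackerman(0, 1)
m == 0: return 1 + 1 = 2
= 2


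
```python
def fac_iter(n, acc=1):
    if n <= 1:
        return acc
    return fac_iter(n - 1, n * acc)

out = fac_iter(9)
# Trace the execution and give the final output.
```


fac_iter(9, 1)
= fac_iter(8, 9 * 1) = fac_iter(8, 9)
= fac_iter(7, 8 * 9) = fac_iter(7, 72)
= fac_iter(6, 7 * 72) = fac_iter(6, 504)
= fac_iter(5, 6 * 504) = fac_iter(5, 3024)
= fac_iter(4, 5 * 3024) = fac_iter(4, 15120)
= fac_iter(3, 4 * 15120) = fac_iter(3, 60480)
= fac_iter(2, 3 * 60480) = fac_iter(2, 181440)
= fac_iter(1, 2 * 181440) = fac_iter(1, 362880)
n <= 1, return acc = 362880


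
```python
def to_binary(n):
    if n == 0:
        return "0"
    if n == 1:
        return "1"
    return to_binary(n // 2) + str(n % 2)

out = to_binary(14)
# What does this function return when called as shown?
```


to_binary(14)
= to_binary(7) + "0"
= to_binary(3) + "1" + "0"
= to_binary(1) + "1" + "1" + "0"
= "1" + "1" + "1" + "0"
= "1110"


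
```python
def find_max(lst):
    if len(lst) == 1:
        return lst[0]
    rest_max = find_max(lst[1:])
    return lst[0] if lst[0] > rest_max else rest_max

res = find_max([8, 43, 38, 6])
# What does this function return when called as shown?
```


find_max([8, 43, 38, 6])
= compare 8 with find_max([43, 38, 6])
= compare 43 with find_max([38, 6])
= compare 38 with find_max([6])
Base: find_max([6]) = 6
compare 38 with 6: max = 38
compare 43 with 38: max = 43
compare 8 with 43: max = 43
= 43


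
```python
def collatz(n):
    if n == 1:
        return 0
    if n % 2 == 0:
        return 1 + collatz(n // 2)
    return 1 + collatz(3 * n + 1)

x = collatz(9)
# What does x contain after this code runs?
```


collatz(9)
9 is odd -> 3*9+1 = 28 -> collatz(28)
28 is even -> collatz(14)
14 is even -> collatz(7)
7 is odd -> 3*7+1 = 22 -> collatz(22)
22 is even -> collatz(11)
11 is odd -> 3*11+1 = 34 -> collatz(34)
34 is even -> collatz(17)
17 is odd -> 3*17+1 = 52 -> collatz(52)
52 is even -> collatz(26)
26 is even -> collatz(13)
13 is odd -> 3*13+1 = 40 -> collatz(40)
40 is even -> collatz(20)
20 is even -> collatz(10)
10 is even -> collatz(5)
5 is odd -> 3*5+1 = 16 -> collatz(16)
16 is even -> collatz(8)
8 is even -> collatz(4)
4 is even -> collatz(2)
2 is even -> collatz(1)
Reached 1 after 19 steps
= 19


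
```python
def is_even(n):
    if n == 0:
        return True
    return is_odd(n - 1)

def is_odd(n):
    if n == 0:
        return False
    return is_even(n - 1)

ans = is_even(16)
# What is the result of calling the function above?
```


is_even(16)
= is_odd(15)
= is_even(14)
= is_odd(13)
= is_even(12)
= is_odd(11)
= is_even(10)
= is_odd(9)
= is_even(8)
= is_odd(7)
= is_even(6)
= is_odd(5)
= is_even(4)
= is_odd(3)
= is_even(2)
= is_odd(1)
= is_even(0)
n == 0: return True
= True


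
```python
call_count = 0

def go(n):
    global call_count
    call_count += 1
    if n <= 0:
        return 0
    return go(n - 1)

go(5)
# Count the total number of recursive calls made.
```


go(5) calls go(4) calls ... calls go(0)
Total calls: 5 + 1 (for base case) = 6


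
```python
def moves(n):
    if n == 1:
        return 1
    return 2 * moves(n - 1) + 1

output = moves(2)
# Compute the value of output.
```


moves(2)
= 2 * moves(1) + 1
Now compute bottom-up:
moves(1) = 1
moves(2) = 2 * 1 + 1 = 3
= 3


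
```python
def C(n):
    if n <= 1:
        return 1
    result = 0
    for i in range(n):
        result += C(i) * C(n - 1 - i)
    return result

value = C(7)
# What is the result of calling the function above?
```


C(7)
= sum of C(i) * C(7-1-i) for i in 0..6
First compute sub-values bottom-up:
  C(0) = 1, C(1) = 1
  C(2) = 1*1 + 1*1 = 2
  C(3) = 1*2 + 1*1 + 2*1 = 5
  C(4) = 1*5 + 1*2 + 2*1 + 5*1 = 14
  C(5) = 1*14 + 1*5 + 2*2 + 5*1 + 14*1 = 42
  C(6) = 1*42 + 1*14 + 2*5 + 5*2 + 14*1 + 42*1 = 132
Now C(7):
  C(0)*C(6) = 1*132 = 132
  C(1)*C(5) = 1*42 = 42
  C(2)*C(4) = 2*14 = 28
  C(3)*C(3) = 5*5 = 25
  C(4)*C(2) = 14*2 = 28
  C(5)*C(1) = 42*1 = 42
  C(6)*C(0) = 132*1 = 132
= 132 + 42 + 28 + 25 + 28 + 42 + 132
= 429


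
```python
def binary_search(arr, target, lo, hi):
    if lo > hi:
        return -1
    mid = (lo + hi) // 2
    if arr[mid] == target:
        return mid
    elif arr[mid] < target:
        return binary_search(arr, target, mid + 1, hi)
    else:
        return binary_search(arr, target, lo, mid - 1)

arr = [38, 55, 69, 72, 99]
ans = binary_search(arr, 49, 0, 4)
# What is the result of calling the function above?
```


binary_search(arr, 49, 0, 4)
lo=0, hi=4, mid=2, arr[mid]=69
69 > 49, search left half
lo=0, hi=1, mid=0, arr[mid]=38
38 < 49, search right half
lo=1, hi=1, mid=1, arr[mid]=55
55 > 49, search left half
lo > hi, target not found, return -1
= -1


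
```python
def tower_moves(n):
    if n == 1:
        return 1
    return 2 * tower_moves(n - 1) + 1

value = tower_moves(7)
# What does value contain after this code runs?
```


tower_moves(7)
= 2 * tower_moves(6) + 1
= 2 * (2 * tower_moves(5) + 1) + 1
= 2 * (2 * (2 * tower_moves(4) + 1) + 1) + 1
= 2 * (2 * (2 * (2 * tower_moves(3) + 1) + 1) + 1) + 1
= 2 * (2 * (2 * (2 * (2 * tower_moves(2) + 1) + 1) + 1) + 1) + 1
= 2 * (2 * (2 * (2 * (2 * (2 * tower_moves(1) + 1) + 1) + 1) + 1) + 1) + 1
Now compute bottom-up:
tower_moves(1) = 1
tower_moves(2) = 2 * 1 + 1 = 3
tower_moves(3) = 2 * 3 + 1 = 7
tower_moves(4) = 2 * 7 + 1 = 15
tower_moves(5) = 2 * 15 + 1 = 31
tower_moves(6) = 2 * 31 + 1 = 63
tower_moves(7) = 2 * 63 + 1 = 127
= 127


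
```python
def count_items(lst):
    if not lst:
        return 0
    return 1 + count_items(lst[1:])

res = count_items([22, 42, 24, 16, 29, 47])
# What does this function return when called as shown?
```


count_items([22, 42, 24, 16, 29, 47])
= 1 + count_items([42, 24, 16, 29, 47])
= 1 + 1 + count_items([24, 16, 29, 47])
= 1 + 1 + 1 + count_items([16, 29, 47])
= 1 + 1 + 1 + 1 + count_items([29, 47])
= 1 + 1 + 1 + 1 + 1 + count_items([47])
= 1 + 1 + 1 + 1 + 1 + 1 + count_items([])
= 1 + 1 + 1 + 1 + 1 + 1 + 0
= 6


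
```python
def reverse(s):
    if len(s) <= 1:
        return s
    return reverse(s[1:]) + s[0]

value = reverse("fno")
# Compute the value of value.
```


reverse("fno")
= reverse("no") + "f"
= reverse("o") + "n" + "f"
= "o" + "n" + "f"
= "onf"


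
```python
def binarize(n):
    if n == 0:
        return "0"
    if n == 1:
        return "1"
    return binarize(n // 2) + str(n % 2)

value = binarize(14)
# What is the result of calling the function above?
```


binarize(14)
= binarize(7) + "0"
= binarize(3) + "1" + "0"
= binarize(1) + "1" + "1" + "0"
= "1" + "1" + "1" + "0"
= "1110"


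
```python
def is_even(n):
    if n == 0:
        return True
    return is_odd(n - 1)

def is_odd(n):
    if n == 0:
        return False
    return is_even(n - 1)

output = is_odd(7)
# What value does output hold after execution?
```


is_odd(7)
= is_even(6)
= is_odd(5)
= is_even(4)
= is_odd(3)
= is_even(2)
= is_odd(1)
= is_even(0)
n == 0: return True
= True


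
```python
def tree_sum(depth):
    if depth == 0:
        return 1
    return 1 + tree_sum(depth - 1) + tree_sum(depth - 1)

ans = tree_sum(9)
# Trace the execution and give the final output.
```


tree_sum(9)
= 1 + tree_sum(8) + tree_sum(8)
= 1 + 2 * tree_sum(8)
tree_sum(k) = 2^(k+1) - 1
tree_sum(0) = 1
tree_sum(1) = 3
tree_sum(2) = 7
tree_sum(3) = 15
tree_sum(4) = 31
tree_sum(9) = 2^10 - 1 = 1023


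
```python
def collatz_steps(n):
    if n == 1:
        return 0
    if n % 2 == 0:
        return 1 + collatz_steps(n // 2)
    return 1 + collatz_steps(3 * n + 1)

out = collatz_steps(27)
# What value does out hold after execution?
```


collatz_steps(27)
27 is odd -> 3*27+1 = 82 -> collatz_steps(82)
82 is even -> collatz_steps(41)
41 is odd -> 3*41+1 = 124 -> collatz_steps(124)
124 is even -> collatz_steps(62)
62 is even -> collatz_steps(31)
31 is odd -> 3*31+1 = 94 -> collatz_steps(94)
94 is even -> collatz_steps(47)
47 is odd -> 3*47+1 = 142 -> collatz_steps(142)
142 is even -> collatz_steps(71)
71 is odd -> 3*71+1 = 214 -> collatz_steps(214)
214 is even -> collatz_steps(107)
107 is odd -> 3*107+1 = 322 -> collatz_steps(322)
322 is even -> collatz_steps(161)
161 is odd -> 3*161+1 = 484 -> collatz_steps(484)
484 is even -> collatz_steps(242)
242 is even -> collatz_steps(121)
121 is odd -> 3*121+1 = 364 -> collatz_steps(364)
364 is even -> collatz_steps(182)
182 is even -> collatz_steps(91)
91 is odd -> 3*91+1 = 274 -> collatz_steps(274)
274 is even -> collatz_steps(137)
137 is odd -> 3*137+1 = 412 -> collatz_steps(412)
412 is even -> collatz_steps(206)
206 is even -> collatz_steps(103)
103 is odd -> 3*103+1 = 310 -> collatz_steps(310)
310 is even -> collatz_steps(155)
155 is odd -> 3*155+1 = 466 -> collatz_steps(466)
466 is even -> collatz_steps(233)
233 is odd -> 3*233+1 = 700 -> collatz_steps(700)
700 is even -> collatz_steps(350)
350 is even -> collatz_steps(175)
175 is odd -> 3*175+1 = 526 -> collatz_steps(526)
526 is even -> collatz_steps(263)
263 is odd -> 3*263+1 = 790 -> collatz_steps(790)
790 is even -> collatz_steps(395)
395 is odd -> 3*395+1 = 1186 -> collatz_steps(1186)
1186 is even -> collatz_steps(593)
593 is odd -> 3*593+1 = 1780 -> collatz_steps(1780)
1780 is even -> collatz_steps(890)
890 is even -> collatz_steps(445)
445 is odd -> 3*445+1 = 1336 -> collatz_steps(1336)
1336 is even -> collatz_steps(668)
668 is even -> collatz_steps(334)
334 is even -> collatz_steps(167)
167 is odd -> 3*167+1 = 502 -> collatz_steps(502)
502 is even -> collatz_steps(251)
251 is odd -> 3*251+1 = 754 -> collatz_steps(754)
754 is even -> collatz_steps(377)
377 is odd -> 3*377+1 = 1132 -> collatz_steps(1132)
1132 is even -> collatz_steps(566)
566 is even -> collatz_steps(283)
283 is odd -> 3*283+1 = 850 -> collatz_steps(850)
850 is even -> collatz_steps(425)
425 is odd -> 3*425+1 = 1276 -> collatz_steps(1276)
1276 is even -> collatz_steps(638)
638 is even -> collatz_steps(319)
319 is odd -> 3*319+1 = 958 -> collatz_steps(958)
958 is even -> collatz_steps(479)
479 is odd -> 3*479+1 = 1438 -> collatz_steps(1438)
1438 is even -> collatz_steps(719)
719 is odd -> 3*719+1 = 2158 -> collatz_steps(2158)
2158 is even -> collatz_steps(1079)
1079 is odd -> 3*1079+1 = 3238 -> collatz_steps(3238)
3238 is even -> collatz_steps(1619)
1619 is odd -> 3*1619+1 = 4858 -> collatz_steps(4858)
4858 is even -> collatz_steps(2429)
2429 is odd -> 3*2429+1 = 7288 -> collatz_steps(7288)
7288 is even -> collatz_steps(3644)
3644 is even -> collatz_steps(1822)
1822 is even -> collatz_steps(911)
911 is odd -> 3*911+1 = 2734 -> collatz_steps(2734)
2734 is even -> collatz_steps(1367)
1367 is odd -> 3*1367+1 = 4102 -> collatz_steps(4102)
4102 is even -> collatz_steps(2051)
2051 is odd -> 3*2051+1 = 6154 -> collatz_steps(6154)
6154 is even -> collatz_steps(3077)
3077 is odd -> 3*3077+1 = 9232 -> collatz_steps(9232)
9232 is even -> collatz_steps(4616)
4616 is even -> collatz_steps(2308)
2308 is even -> collatz_steps(1154)
1154 is even -> collatz_steps(577)
577 is odd -> 3*577+1 = 1732 -> collatz_steps(1732)
1732 is even -> collatz_steps(866)
866 is even -> collatz_steps(433)
433 is odd -> 3*433+1 = 1300 -> collatz_steps(1300)
1300 is even -> collatz_steps(650)
650 is even -> collatz_steps(325)
325 is odd -> 3*325+1 = 976 -> collatz_steps(976)
976 is even -> collatz_steps(488)
488 is even -> collatz_steps(244)
244 is even -> collatz_steps(122)
122 is even -> collatz_steps(61)
61 is odd -> 3*61+1 = 184 -> collatz_steps(184)
184 is even -> collatz_steps(92)
92 is even -> collatz_steps(46)
46 is even -> collatz_steps(23)
23 is odd -> 3*23+1 = 70 -> collatz_steps(70)
70 is even -> collatz_steps(35)
35 is odd -> 3*35+1 = 106 -> collatz_steps(106)
106 is even -> collatz_steps(53)
53 is odd -> 3*53+1 = 160 -> collatz_steps(160)
160 is even -> collatz_steps(80)
80 is even -> collatz_steps(40)
40 is even -> collatz_steps(20)
20 is even -> collatz_steps(10)
10 is even -> collatz_steps(5)
5 is odd -> 3*5+1 = 16 -> collatz_steps(16)
16 is even -> collatz_steps(8)
8 is even -> collatz_steps(4)
4 is even -> collatz_steps(2)
2 is even -> collatz_steps(1)
Reached 1 after 111 steps
= 111


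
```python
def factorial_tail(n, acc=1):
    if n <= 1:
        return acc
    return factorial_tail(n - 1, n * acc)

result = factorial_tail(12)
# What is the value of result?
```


factorial_tail(12, 1)
= factorial_tail(11, 12 * 1) = factorial_tail(11, 12)
= factorial_tail(10, 11 * 12) = factorial_tail(10, 132)
= factorial_tail(9, 10 * 132) = factorial_tail(9, 1320)
= factorial_tail(8, 9 * 1320) = factorial_tail(8, 11880)
= factorial_tail(7, 8 * 11880) = factorial_tail(7, 95040)
= factorial_tail(6, 7 * 95040) = factorial_tail(6, 665280)
= factorial_tail(5, 6 * 665280) = factorial_tail(5, 3991680)
= factorial_tail(4, 5 * 3991680) = factorial_tail(4, 19958400)
= factorial_tail(3, 4 * 19958400) = factorial_tail(3, 79833600)
= factorial_tail(2, 3 * 79833600) = factorial_tail(2, 239500800)
= factorial_tail(1, 2 * 239500800) = factorial_tail(1, 479001600)
n <= 1, return acc = 479001600


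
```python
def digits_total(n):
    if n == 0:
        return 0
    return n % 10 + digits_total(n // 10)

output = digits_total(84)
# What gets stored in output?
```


digits_total(84)
= 4 + digits_total(8)
= 4 + 8 + digits_total(0)
= 4 + 8 + 0
= 12


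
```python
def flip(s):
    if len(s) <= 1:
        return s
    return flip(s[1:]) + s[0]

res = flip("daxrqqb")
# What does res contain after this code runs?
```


flip("daxrqqb")
= flip("axrqqb") + "d"
= flip("xrqqb") + "a" + "d"
= flip("rqqb") + "x" + "a" + "d"
= flip("qqb") + "r" + "x" + "a" + "d"
= flip("qb") + "q" + "r" + "x" + "a" + "d"
= flip("b") + "q" + "q" + "r" + "x" + "a" + "d"
= "b" + "q" + "q" + "r" + "x" + "a" + "d"
= "bqqrxad"


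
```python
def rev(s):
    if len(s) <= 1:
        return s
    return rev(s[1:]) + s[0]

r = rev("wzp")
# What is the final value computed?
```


rev("wzp")
= rev("zp") + "w"
= rev("p") + "z" + "w"
= "p" + "z" + "w"
= "pzw"


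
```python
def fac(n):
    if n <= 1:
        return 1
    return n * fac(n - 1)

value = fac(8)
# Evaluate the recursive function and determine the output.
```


fac(8)
= 8 * fac(7)
= 8 * 7 * fac(6)
= 8 * 7 * 6 * fac(5)
= 8 * 7 * 6 * 5 * fac(4)
= 8 * 7 * 6 * 5 * 4 * fac(3)
= 8 * 7 * 6 * 5 * 4 * 3 * fac(2)
= 8 * 7 * 6 * 5 * 4 * 3 * 2 * fac(1)
= 8 * 7 * 6 * 5 * 4 * 3 * 2 * 1
= 40320


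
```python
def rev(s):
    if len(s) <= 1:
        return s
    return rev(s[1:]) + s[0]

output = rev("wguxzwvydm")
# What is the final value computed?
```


rev("wguxzwvydm")
= rev("guxzwvydm") + "w"
= rev("uxzwvydm") + "g" + "w"
= rev("xzwvydm") + "u" + "g" + "w"
= rev("zwvydm") + "x" + "u" + "g" + "w"
= rev("wvydm") + "z" + "x" + "u" + "g" + "w"
= rev("vydm") + "w" + "z" + "x" + "u" + "g" + "w"
= rev("ydm") + "v" + "w" + "z" + "x" + "u" + "g" + "w"
= rev("dm") + "y" + "v" + "w" + "z" + "x" + "u" + "g" + "w"
= rev("m") + "d" + "y" + "v" + "w" + "z" + "x" + "u" + "g" + "w"
= "m" + "d" + "y" + "v" + "w" + "z" + "x" + "u" + "g" + "w"
= "mdyvwzxugw"


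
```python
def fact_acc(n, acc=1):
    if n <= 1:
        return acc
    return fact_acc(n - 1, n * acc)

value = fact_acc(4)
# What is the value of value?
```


fact_acc(4, 1)
= fact_acc(3, 4 * 1) = fact_acc(3, 4)
= fact_acc(2, 3 * 4) = fact_acc(2, 12)
= fact_acc(1, 2 * 12) = fact_acc(1, 24)
n <= 1, return acc = 24


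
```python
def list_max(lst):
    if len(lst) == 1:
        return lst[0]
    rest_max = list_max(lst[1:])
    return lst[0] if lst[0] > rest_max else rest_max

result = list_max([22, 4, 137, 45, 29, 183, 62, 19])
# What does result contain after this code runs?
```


list_max([22, 4, 137, 45, 29, 183, 62, 19])
= compare 22 with list_max([4, 137, 45, 29, 183, 62, 19])
= compare 4 with list_max([137, 45, 29, 183, 62, 19])
= compare 137 with list_max([45, 29, 183, 62, 19])
= compare 45 with list_max([29, 183, 62, 19])
= compare 29 with list_max([183, 62, 19])
= compare 183 with list_max([62, 19])
= compare 62 with list_max([19])
Base: list_max([19]) = 19
compare 62 with 19: max = 62
compare 183 with 62: max = 183
compare 29 with 183: max = 183
compare 45 with 183: max = 183
compare 137 with 183: max = 183
compare 4 with 183: max = 183
compare 22 with 183: max = 183
= 183


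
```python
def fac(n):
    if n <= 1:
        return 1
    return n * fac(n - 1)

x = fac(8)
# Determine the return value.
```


fac(8)
= 8 * fac(7)
= 8 * 7 * fac(6)
= 8 * 7 * 6 * fac(5)
= 8 * 7 * 6 * 5 * fac(4)
= 8 * 7 * 6 * 5 * 4 * fac(3)
= 8 * 7 * 6 * 5 * 4 * 3 * fac(2)
= 8 * 7 * 6 * 5 * 4 * 3 * 2 * fac(1)
= 8 * 7 * 6 * 5 * 4 * 3 * 2 * 1
= 40320


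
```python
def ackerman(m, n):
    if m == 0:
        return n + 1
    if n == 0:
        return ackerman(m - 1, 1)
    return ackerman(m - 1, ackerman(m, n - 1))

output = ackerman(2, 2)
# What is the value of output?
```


ackerman(2, 2)
= ackerman(1, ackerman(2, 1))
First compute ackerman(2, 1) = 5
= ackerman(1, 5)
= 7


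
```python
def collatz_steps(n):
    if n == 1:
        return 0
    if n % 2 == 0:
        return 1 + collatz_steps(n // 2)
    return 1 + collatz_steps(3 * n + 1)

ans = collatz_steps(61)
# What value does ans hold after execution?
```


collatz_steps(61)
61 is odd -> 3*61+1 = 184 -> collatz_steps(184)
184 is even -> collatz_steps(92)
92 is even -> collatz_steps(46)
46 is even -> collatz_steps(23)
23 is odd -> 3*23+1 = 70 -> collatz_steps(70)
70 is even -> collatz_steps(35)
35 is odd -> 3*35+1 = 106 -> collatz_steps(106)
106 is even -> collatz_steps(53)
53 is odd -> 3*53+1 = 160 -> collatz_steps(160)
160 is even -> collatz_steps(80)
80 is even -> collatz_steps(40)
40 is even -> collatz_steps(20)
20 is even -> collatz_steps(10)
10 is even -> collatz_steps(5)
5 is odd -> 3*5+1 = 16 -> collatz_steps(16)
16 is even -> collatz_steps(8)
8 is even -> collatz_steps(4)
4 is even -> collatz_steps(2)
2 is even -> collatz_steps(1)
Reached 1 after 19 steps
= 19


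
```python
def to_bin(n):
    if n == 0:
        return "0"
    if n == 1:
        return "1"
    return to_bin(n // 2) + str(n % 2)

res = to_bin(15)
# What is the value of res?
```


to_bin(15)
= to_bin(7) + "1"
= to_bin(3) + "1" + "1"
= to_bin(1) + "1" + "1" + "1"
= "1" + "1" + "1" + "1"
= "1111"


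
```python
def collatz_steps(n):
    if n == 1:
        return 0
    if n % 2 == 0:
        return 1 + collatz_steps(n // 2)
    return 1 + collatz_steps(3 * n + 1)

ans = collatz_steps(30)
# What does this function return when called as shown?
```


collatz_steps(30)
30 is even -> collatz_steps(15)
15 is odd -> 3*15+1 = 46 -> collatz_steps(46)
46 is even -> collatz_steps(23)
23 is odd -> 3*23+1 = 70 -> collatz_steps(70)
70 is even -> collatz_steps(35)
35 is odd -> 3*35+1 = 106 -> collatz_steps(106)
106 is even -> collatz_steps(53)
53 is odd -> 3*53+1 = 160 -> collatz_steps(160)
160 is even -> collatz_steps(80)
80 is even -> collatz_steps(40)
40 is even -> collatz_steps(20)
20 is even -> collatz_steps(10)
10 is even -> collatz_steps(5)
5 is odd -> 3*5+1 = 16 -> collatz_steps(16)
16 is even -> collatz_steps(8)
8 is even -> collatz_steps(4)
4 is even -> collatz_steps(2)
2 is even -> collatz_steps(1)
Reached 1 after 18 steps
= 18


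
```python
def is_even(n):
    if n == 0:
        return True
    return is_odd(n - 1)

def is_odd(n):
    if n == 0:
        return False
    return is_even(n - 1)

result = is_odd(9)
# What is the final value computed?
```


is_odd(9)
= is_even(8)
= is_odd(7)
= is_even(6)
= is_odd(5)
= is_even(4)
= is_odd(3)
= is_even(2)
= is_odd(1)
= is_even(0)
n == 0: return True
= True


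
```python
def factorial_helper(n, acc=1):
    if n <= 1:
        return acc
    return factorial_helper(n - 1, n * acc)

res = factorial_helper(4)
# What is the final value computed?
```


factorial_helper(4, 1)
= factorial_helper(3, 4 * 1) = factorial_helper(3, 4)
= factorial_helper(2, 3 * 4) = factorial_helper(2, 12)
= factorial_helper(1, 2 * 12) = factorial_helper(1, 24)
n <= 1, return acc = 24


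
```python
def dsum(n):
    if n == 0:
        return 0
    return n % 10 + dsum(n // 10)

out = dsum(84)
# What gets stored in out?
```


dsum(84)
= 4 + dsum(8)
= 4 + 8 + dsum(0)
= 4 + 8 + 0
= 12


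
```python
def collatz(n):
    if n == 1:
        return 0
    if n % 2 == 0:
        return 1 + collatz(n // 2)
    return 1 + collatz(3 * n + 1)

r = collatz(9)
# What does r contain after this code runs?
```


collatz(9)
9 is odd -> 3*9+1 = 28 -> collatz(28)
28 is even -> collatz(14)
14 is even -> collatz(7)
7 is odd -> 3*7+1 = 22 -> collatz(22)
22 is even -> collatz(11)
11 is odd -> 3*11+1 = 34 -> collatz(34)
34 is even -> collatz(17)
17 is odd -> 3*17+1 = 52 -> collatz(52)
52 is even -> collatz(26)
26 is even -> collatz(13)
13 is odd -> 3*13+1 = 40 -> collatz(40)
40 is even -> collatz(20)
20 is even -> collatz(10)
10 is even -> collatz(5)
5 is odd -> 3*5+1 = 16 -> collatz(16)
16 is even -> collatz(8)
8 is even -> collatz(4)
4 is even -> collatz(2)
2 is even -> collatz(1)
Reached 1 after 19 steps
= 19


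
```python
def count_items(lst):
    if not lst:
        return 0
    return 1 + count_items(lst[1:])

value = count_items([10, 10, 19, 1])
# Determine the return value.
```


count_items([10, 10, 19, 1])
= 1 + count_items([10, 19, 1])
= 1 + 1 + count_items([19, 1])
= 1 + 1 + 1 + count_items([1])
= 1 + 1 + 1 + 1 + count_items([])
= 1 + 1 + 1 + 1 + 0
= 4


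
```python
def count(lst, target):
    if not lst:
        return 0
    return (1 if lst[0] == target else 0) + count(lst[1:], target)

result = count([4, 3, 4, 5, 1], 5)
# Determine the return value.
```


count([4, 3, 4, 5, 1], 5)
lst[0]=4 != 5: 0 + count([3, 4, 5, 1], 5)
lst[0]=3 != 5: 0 + count([4, 5, 1], 5)
lst[0]=4 != 5: 0 + count([5, 1], 5)
lst[0]=5 == 5: 1 + count([1], 5)
lst[0]=1 != 5: 0 + count([], 5)
= 1


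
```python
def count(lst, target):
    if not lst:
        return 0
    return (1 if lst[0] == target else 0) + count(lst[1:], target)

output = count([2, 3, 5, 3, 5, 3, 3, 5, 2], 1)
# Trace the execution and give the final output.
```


count([2, 3, 5, 3, 5, 3, 3, 5, 2], 1)
lst[0]=2 != 1: 0 + count([3, 5, 3, 5, 3, 3, 5, 2], 1)
lst[0]=3 != 1: 0 + count([5, 3, 5, 3, 3, 5, 2], 1)
lst[0]=5 != 1: 0 + count([3, 5, 3, 3, 5, 2], 1)
lst[0]=3 != 1: 0 + count([5, 3, 3, 5, 2], 1)
lst[0]=5 != 1: 0 + count([3, 3, 5, 2], 1)
lst[0]=3 != 1: 0 + count([3, 5, 2], 1)
lst[0]=3 != 1: 0 + count([5, 2], 1)
lst[0]=5 != 1: 0 + count([2], 1)
lst[0]=2 != 1: 0 + count([], 1)
= 0


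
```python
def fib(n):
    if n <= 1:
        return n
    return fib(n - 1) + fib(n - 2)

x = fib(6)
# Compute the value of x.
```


fib(6)
= fib(5) + fib(4)
= (fib(4) + fib(3)) + fib(4)
Computing bottom-up: fib(0)=0, fib(1)=1, fib(2)=1, fib(3)=2, fib(4)=3, fib(5)=5, fib(6)=8
= 8


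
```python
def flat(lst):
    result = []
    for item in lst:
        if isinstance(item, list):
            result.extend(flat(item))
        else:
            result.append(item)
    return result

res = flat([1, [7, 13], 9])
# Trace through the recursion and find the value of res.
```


flat([1, [7, 13], 9])
Processing each element:
  1 is not a list -> append 1
  [7, 13] is a list -> flat recursively -> [7, 13]
  9 is not a list -> append 9
= [1, 7, 13, 9]


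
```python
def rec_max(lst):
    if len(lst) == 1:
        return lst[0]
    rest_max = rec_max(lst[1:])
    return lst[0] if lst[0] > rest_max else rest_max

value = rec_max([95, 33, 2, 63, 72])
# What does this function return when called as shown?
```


rec_max([95, 33, 2, 63, 72])
= compare 95 with rec_max([33, 2, 63, 72])
= compare 33 with rec_max([2, 63, 72])
= compare 2 with rec_max([63, 72])
= compare 63 with rec_max([72])
Base: rec_max([72]) = 72
compare 63 with 72: max = 72
compare 2 with 72: max = 72
compare 33 with 72: max = 72
compare 95 with 72: max = 95
= 95


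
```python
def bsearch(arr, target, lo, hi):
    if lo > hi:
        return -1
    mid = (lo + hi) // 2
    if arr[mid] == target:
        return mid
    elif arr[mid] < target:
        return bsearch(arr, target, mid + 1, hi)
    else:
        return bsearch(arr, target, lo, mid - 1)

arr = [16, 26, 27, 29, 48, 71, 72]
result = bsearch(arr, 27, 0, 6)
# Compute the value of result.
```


bsearch(arr, 27, 0, 6)
lo=0, hi=6, mid=3, arr[mid]=29
29 > 27, search left half
lo=0, hi=2, mid=1, arr[mid]=26
26 < 27, search right half
lo=2, hi=2, mid=2, arr[mid]=27
arr[2] == 27, found at index 2
= 2


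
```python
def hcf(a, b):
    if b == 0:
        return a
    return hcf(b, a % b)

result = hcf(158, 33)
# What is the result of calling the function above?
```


hcf(158, 33)
= hcf(33, 158 % 33) = hcf(33, 26)
= hcf(26, 33 % 26) = hcf(26, 7)
= hcf(7, 26 % 7) = hcf(7, 5)
= hcf(5, 7 % 5) = hcf(5, 2)
= hcf(2, 5 % 2) = hcf(2, 1)
= hcf(1, 2 % 1) = hcf(1, 0)
b == 0, return a = 1


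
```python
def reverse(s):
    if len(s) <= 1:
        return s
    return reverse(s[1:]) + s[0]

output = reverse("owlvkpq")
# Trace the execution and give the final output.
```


reverse("owlvkpq")
= reverse("wlvkpq") + "o"
= reverse("lvkpq") + "w" + "o"
= reverse("vkpq") + "l" + "w" + "o"
= reverse("kpq") + "v" + "l" + "w" + "o"
= reverse("pq") + "k" + "v" + "l" + "w" + "o"
= reverse("q") + "p" + "k" + "v" + "l" + "w" + "o"
= "q" + "p" + "k" + "v" + "l" + "w" + "o"
= "qpkvlwo"


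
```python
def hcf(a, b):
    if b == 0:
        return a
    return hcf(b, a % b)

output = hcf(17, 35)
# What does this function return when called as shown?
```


hcf(17, 35)
= hcf(35, 17 % 35) = hcf(35, 17)
= hcf(17, 35 % 17) = hcf(17, 1)
= hcf(1, 17 % 1) = hcf(1, 0)
b == 0, return a = 1


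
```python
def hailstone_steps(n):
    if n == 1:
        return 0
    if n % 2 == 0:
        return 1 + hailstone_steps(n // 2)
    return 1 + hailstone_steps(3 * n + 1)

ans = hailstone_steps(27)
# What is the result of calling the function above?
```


hailstone_steps(27)
27 is odd -> 3*27+1 = 82 -> hailstone_steps(82)
82 is even -> hailstone_steps(41)
41 is odd -> 3*41+1 = 124 -> hailstone_steps(124)
124 is even -> hailstone_steps(62)
62 is even -> hailstone_steps(31)
31 is odd -> 3*31+1 = 94 -> hailstone_steps(94)
94 is even -> hailstone_steps(47)
47 is odd -> 3*47+1 = 142 -> hailstone_steps(142)
142 is even -> hailstone_steps(71)
71 is odd -> 3*71+1 = 214 -> hailstone_steps(214)
214 is even -> hailstone_steps(107)
107 is odd -> 3*107+1 = 322 -> hailstone_steps(322)
322 is even -> hailstone_steps(161)
161 is odd -> 3*161+1 = 484 -> hailstone_steps(484)
484 is even -> hailstone_steps(242)
242 is even -> hailstone_steps(121)
121 is odd -> 3*121+1 = 364 -> hailstone_steps(364)
364 is even -> hailstone_steps(182)
182 is even -> hailstone_steps(91)
91 is odd -> 3*91+1 = 274 -> hailstone_steps(274)
274 is even -> hailstone_steps(137)
137 is odd -> 3*137+1 = 412 -> hailstone_steps(412)
412 is even -> hailstone_steps(206)
206 is even -> hailstone_steps(103)
103 is odd -> 3*103+1 = 310 -> hailstone_steps(310)
310 is even -> hailstone_steps(155)
155 is odd -> 3*155+1 = 466 -> hailstone_steps(466)
466 is even -> hailstone_steps(233)
233 is odd -> 3*233+1 = 700 -> hailstone_steps(700)
700 is even -> hailstone_steps(350)
350 is even -> hailstone_steps(175)
175 is odd -> 3*175+1 = 526 -> hailstone_steps(526)
526 is even -> hailstone_steps(263)
263 is odd -> 3*263+1 = 790 -> hailstone_steps(790)
790 is even -> hailstone_steps(395)
395 is odd -> 3*395+1 = 1186 -> hailstone_steps(1186)
1186 is even -> hailstone_steps(593)
593 is odd -> 3*593+1 = 1780 -> hailstone_steps(1780)
1780 is even -> hailstone_steps(890)
890 is even -> hailstone_steps(445)
445 is odd -> 3*445+1 = 1336 -> hailstone_steps(1336)
1336 is even -> hailstone_steps(668)
668 is even -> hailstone_steps(334)
334 is even -> hailstone_steps(167)
167 is odd -> 3*167+1 = 502 -> hailstone_steps(502)
502 is even -> hailstone_steps(251)
251 is odd -> 3*251+1 = 754 -> hailstone_steps(754)
754 is even -> hailstone_steps(377)
377 is odd -> 3*377+1 = 1132 -> hailstone_steps(1132)
1132 is even -> hailstone_steps(566)
566 is even -> hailstone_steps(283)
283 is odd -> 3*283+1 = 850 -> hailstone_steps(850)
850 is even -> hailstone_steps(425)
425 is odd -> 3*425+1 = 1276 -> hailstone_steps(1276)
1276 is even -> hailstone_steps(638)
638 is even -> hailstone_steps(319)
319 is odd -> 3*319+1 = 958 -> hailstone_steps(958)
958 is even -> hailstone_steps(479)
479 is odd -> 3*479+1 = 1438 -> hailstone_steps(1438)
1438 is even -> hailstone_steps(719)
719 is odd -> 3*719+1 = 2158 -> hailstone_steps(2158)
2158 is even -> hailstone_steps(1079)
1079 is odd -> 3*1079+1 = 3238 -> hailstone_steps(3238)
3238 is even -> hailstone_steps(1619)
1619 is odd -> 3*1619+1 = 4858 -> hailstone_steps(4858)
4858 is even -> hailstone_steps(2429)
2429 is odd -> 3*2429+1 = 7288 -> hailstone_steps(7288)
7288 is even -> hailstone_steps(3644)
3644 is even -> hailstone_steps(1822)
1822 is even -> hailstone_steps(911)
911 is odd -> 3*911+1 = 2734 -> hailstone_steps(2734)
2734 is even -> hailstone_steps(1367)
1367 is odd -> 3*1367+1 = 4102 -> hailstone_steps(4102)
4102 is even -> hailstone_steps(2051)
2051 is odd -> 3*2051+1 = 6154 -> hailstone_steps(6154)
6154 is even -> hailstone_steps(3077)
3077 is odd -> 3*3077+1 = 9232 -> hailstone_steps(9232)
9232 is even -> hailstone_steps(4616)
4616 is even -> hailstone_steps(2308)
2308 is even -> hailstone_steps(1154)
1154 is even -> hailstone_steps(577)
577 is odd -> 3*577+1 = 1732 -> hailstone_steps(1732)
1732 is even -> hailstone_steps(866)
866 is even -> hailstone_steps(433)
433 is odd -> 3*433+1 = 1300 -> hailstone_steps(1300)
1300 is even -> hailstone_steps(650)
650 is even -> hailstone_steps(325)
325 is odd -> 3*325+1 = 976 -> hailstone_steps(976)
976 is even -> hailstone_steps(488)
488 is even -> hailstone_steps(244)
244 is even -> hailstone_steps(122)
122 is even -> hailstone_steps(61)
61 is odd -> 3*61+1 = 184 -> hailstone_steps(184)
184 is even -> hailstone_steps(92)
92 is even -> hailstone_steps(46)
46 is even -> hailstone_steps(23)
23 is odd -> 3*23+1 = 70 -> hailstone_steps(70)
70 is even -> hailstone_steps(35)
35 is odd -> 3*35+1 = 106 -> hailstone_steps(106)
106 is even -> hailstone_steps(53)
53 is odd -> 3*53+1 = 160 -> hailstone_steps(160)
160 is even -> hailstone_steps(80)
80 is even -> hailstone_steps(40)
40 is even -> hailstone_steps(20)
20 is even -> hailstone_steps(10)
10 is even -> hailstone_steps(5)
5 is odd -> 3*5+1 = 16 -> hailstone_steps(16)
16 is even -> hailstone_steps(8)
8 is even -> hailstone_steps(4)
4 is even -> hailstone_steps(2)
2 is even -> hailstone_steps(1)
Reached 1 after 111 steps
= 111


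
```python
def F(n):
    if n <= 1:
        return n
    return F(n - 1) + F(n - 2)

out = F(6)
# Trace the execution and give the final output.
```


F(6)
= F(5) + F(4)
= (F(4) + F(3)) + F(4)
Computing bottom-up: F(0)=0, F(1)=1, F(2)=1, F(3)=2, F(4)=3, F(5)=5, F(6)=8
= 8


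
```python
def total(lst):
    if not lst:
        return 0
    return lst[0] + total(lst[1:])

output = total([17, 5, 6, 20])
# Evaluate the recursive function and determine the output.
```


total([17, 5, 6, 20])
= 17 + total([5, 6, 20])
= 17 + 5 + total([6, 20])
= 17 + 5 + 6 + total([20])
= 17 + 5 + 6 + 20 + total([])
= 17 + 5 + 6 + 20 + 0
= 48


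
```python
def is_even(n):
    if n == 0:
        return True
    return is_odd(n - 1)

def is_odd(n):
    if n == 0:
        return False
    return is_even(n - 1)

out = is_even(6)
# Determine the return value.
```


is_even(6)
= is_odd(5)
= is_even(4)
= is_odd(3)
= is_even(2)
= is_odd(1)
= is_even(0)
n == 0: return True
= True


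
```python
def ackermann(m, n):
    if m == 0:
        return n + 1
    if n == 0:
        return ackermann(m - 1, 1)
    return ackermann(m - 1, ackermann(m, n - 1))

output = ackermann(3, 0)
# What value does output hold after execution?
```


ackermann(3, 0)
n == 0: return ackermann(2, 1)
= ackermann(2, 1) = 5
= 5


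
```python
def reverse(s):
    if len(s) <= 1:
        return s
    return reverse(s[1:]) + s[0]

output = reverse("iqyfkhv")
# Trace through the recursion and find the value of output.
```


reverse("iqyfkhv")
= reverse("qyfkhv") + "i"
= reverse("yfkhv") + "q" + "i"
= reverse("fkhv") + "y" + "q" + "i"
= reverse("khv") + "f" + "y" + "q" + "i"
= reverse("hv") + "k" + "f" + "y" + "q" + "i"
= reverse("v") + "h" + "k" + "f" + "y" + "q" + "i"
= "v" + "h" + "k" + "f" + "y" + "q" + "i"
= "vhkfyqi"


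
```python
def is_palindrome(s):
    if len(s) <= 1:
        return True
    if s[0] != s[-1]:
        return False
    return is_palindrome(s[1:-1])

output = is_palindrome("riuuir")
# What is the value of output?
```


is_palindrome("riuuir")
"riuuir": s[0]='r' == s[-1]='r' -> is_palindrome("iuui")
"iuui": s[0]='i' == s[-1]='i' -> is_palindrome("uu")
"uu": s[0]='u' == s[-1]='u' -> is_palindrome("")
"": len <= 1 -> True
= True


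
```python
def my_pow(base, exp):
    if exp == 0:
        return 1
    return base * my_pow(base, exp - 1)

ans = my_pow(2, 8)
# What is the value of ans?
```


my_pow(2, 8)
= 2 * my_pow(2, 7)
= 2 * 2 * my_pow(2, 6)
= 2 * 2 * 2 * my_pow(2, 5)
= 2 * 2 * 2 * 2 * my_pow(2, 4)
= 2 * 2 * 2 * 2 * 2 * my_pow(2, 3)
= 2 * 2 * 2 * 2 * 2 * 2 * my_pow(2, 2)
= 2 * 2 * 2 * 2 * 2 * 2 * 2 * my_pow(2, 1)
= 2 * 2 * 2 * 2 * 2 * 2 * 2 * 2 * my_pow(2, 0)
= 2 * 2 * 2 * 2 * 2 * 2 * 2 * 2 * 1
= 256


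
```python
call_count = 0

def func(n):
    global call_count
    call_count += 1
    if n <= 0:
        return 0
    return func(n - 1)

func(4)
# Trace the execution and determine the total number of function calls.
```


func(4) calls func(3) calls ... calls func(0)
Total calls: 4 + 1 (for base case) = 5


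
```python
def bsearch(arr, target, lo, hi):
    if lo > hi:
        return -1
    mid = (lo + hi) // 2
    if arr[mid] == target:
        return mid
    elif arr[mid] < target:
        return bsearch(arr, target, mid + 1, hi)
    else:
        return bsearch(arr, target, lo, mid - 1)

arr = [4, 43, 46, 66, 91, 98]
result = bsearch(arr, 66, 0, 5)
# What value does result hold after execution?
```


bsearch(arr, 66, 0, 5)
lo=0, hi=5, mid=2, arr[mid]=46
46 < 66, search right half
lo=3, hi=5, mid=4, arr[mid]=91
91 > 66, search left half
lo=3, hi=3, mid=3, arr[mid]=66
arr[3] == 66, found at index 3
= 3


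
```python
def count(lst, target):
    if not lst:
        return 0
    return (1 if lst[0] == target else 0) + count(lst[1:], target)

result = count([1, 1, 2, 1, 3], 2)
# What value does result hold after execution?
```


count([1, 1, 2, 1, 3], 2)
lst[0]=1 != 2: 0 + count([1, 2, 1, 3], 2)
lst[0]=1 != 2: 0 + count([2, 1, 3], 2)
lst[0]=2 == 2: 1 + count([1, 3], 2)
lst[0]=1 != 2: 0 + count([3], 2)
lst[0]=3 != 2: 0 + count([], 2)
= 1


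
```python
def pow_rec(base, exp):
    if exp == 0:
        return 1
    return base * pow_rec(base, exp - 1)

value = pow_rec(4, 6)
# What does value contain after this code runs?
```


pow_rec(4, 6)
= 4 * pow_rec(4, 5)
= 4 * 4 * pow_rec(4, 4)
= 4 * 4 * 4 * pow_rec(4, 3)
= 4 * 4 * 4 * 4 * pow_rec(4, 2)
= 4 * 4 * 4 * 4 * 4 * pow_rec(4, 1)
= 4 * 4 * 4 * 4 * 4 * 4 * pow_rec(4, 0)
= 4 * 4 * 4 * 4 * 4 * 4 * 1
= 4096


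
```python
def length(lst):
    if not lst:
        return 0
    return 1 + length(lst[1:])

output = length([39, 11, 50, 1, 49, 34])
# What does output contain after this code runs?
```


length([39, 11, 50, 1, 49, 34])
= 1 + length([11, 50, 1, 49, 34])
= 1 + 1 + length([50, 1, 49, 34])
= 1 + 1 + 1 + length([1, 49, 34])
= 1 + 1 + 1 + 1 + length([49, 34])
= 1 + 1 + 1 + 1 + 1 + length([34])
= 1 + 1 + 1 + 1 + 1 + 1 + length([])
= 1 + 1 + 1 + 1 + 1 + 1 + 0
= 6


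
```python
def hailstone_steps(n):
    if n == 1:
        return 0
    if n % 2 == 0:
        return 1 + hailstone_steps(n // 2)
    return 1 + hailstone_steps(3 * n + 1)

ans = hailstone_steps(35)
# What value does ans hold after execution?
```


hailstone_steps(35)
35 is odd -> 3*35+1 = 106 -> hailstone_steps(106)
106 is even -> hailstone_steps(53)
53 is odd -> 3*53+1 = 160 -> hailstone_steps(160)
160 is even -> hailstone_steps(80)
80 is even -> hailstone_steps(40)
40 is even -> hailstone_steps(20)
20 is even -> hailstone_steps(10)
10 is even -> hailstone_steps(5)
5 is odd -> 3*5+1 = 16 -> hailstone_steps(16)
16 is even -> hailstone_steps(8)
8 is even -> hailstone_steps(4)
4 is even -> hailstone_steps(2)
2 is even -> hailstone_steps(1)
Reached 1 after 13 steps
= 13


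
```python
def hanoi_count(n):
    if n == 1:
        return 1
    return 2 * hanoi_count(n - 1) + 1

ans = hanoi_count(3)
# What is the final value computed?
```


hanoi_count(3)
= 2 * hanoi_count(2) + 1
= 2 * (2 * hanoi_count(1) + 1) + 1
Now compute bottom-up:
hanoi_count(1) = 1
hanoi_count(2) = 2 * 1 + 1 = 3
hanoi_count(3) = 2 * 3 + 1 = 7
= 7


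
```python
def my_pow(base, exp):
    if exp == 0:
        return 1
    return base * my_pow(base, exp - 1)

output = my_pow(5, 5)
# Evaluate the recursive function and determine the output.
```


my_pow(5, 5)
= 5 * my_pow(5, 4)
= 5 * 5 * my_pow(5, 3)
= 5 * 5 * 5 * my_pow(5, 2)
= 5 * 5 * 5 * 5 * my_pow(5, 1)
= 5 * 5 * 5 * 5 * 5 * my_pow(5, 0)
= 5 * 5 * 5 * 5 * 5 * 1
= 3125


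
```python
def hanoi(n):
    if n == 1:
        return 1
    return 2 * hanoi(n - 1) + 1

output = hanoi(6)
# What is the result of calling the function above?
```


hanoi(6)
= 2 * hanoi(5) + 1
= 2 * (2 * hanoi(4) + 1) + 1
= 2 * (2 * (2 * hanoi(3) + 1) + 1) + 1
= 2 * (2 * (2 * (2 * hanoi(2) + 1) + 1) + 1) + 1
= 2 * (2 * (2 * (2 * (2 * hanoi(1) + 1) + 1) + 1) + 1) + 1
Now compute bottom-up:
hanoi(1) = 1
hanoi(2) = 2 * 1 + 1 = 3
hanoi(3) = 2 * 3 + 1 = 7
hanoi(4) = 2 * 7 + 1 = 15
hanoi(5) = 2 * 15 + 1 = 31
hanoi(6) = 2 * 31 + 1 = 63
= 63


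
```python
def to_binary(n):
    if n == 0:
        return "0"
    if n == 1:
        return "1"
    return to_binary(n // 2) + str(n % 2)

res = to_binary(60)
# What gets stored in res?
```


to_binary(60)
= to_binary(30) + "0"
= to_binary(15) + "0" + "0"
= to_binary(7) + "1" + "0" + "0"
= to_binary(3) + "1" + "1" + "0" + "0"
= to_binary(1) + "1" + "1" + "1" + "0" + "0"
= "1" + "1" + "1" + "1" + "0" + "0"
= "111100"


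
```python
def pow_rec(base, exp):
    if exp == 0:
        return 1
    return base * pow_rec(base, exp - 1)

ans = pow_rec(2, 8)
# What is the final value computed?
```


pow_rec(2, 8)
= 2 * pow_rec(2, 7)
= 2 * 2 * pow_rec(2, 6)
= 2 * 2 * 2 * pow_rec(2, 5)
= 2 * 2 * 2 * 2 * pow_rec(2, 4)
= 2 * 2 * 2 * 2 * 2 * pow_rec(2, 3)
= 2 * 2 * 2 * 2 * 2 * 2 * pow_rec(2, 2)
= 2 * 2 * 2 * 2 * 2 * 2 * 2 * pow_rec(2, 1)
= 2 * 2 * 2 * 2 * 2 * 2 * 2 * 2 * pow_rec(2, 0)
= 2 * 2 * 2 * 2 * 2 * 2 * 2 * 2 * 1
= 256


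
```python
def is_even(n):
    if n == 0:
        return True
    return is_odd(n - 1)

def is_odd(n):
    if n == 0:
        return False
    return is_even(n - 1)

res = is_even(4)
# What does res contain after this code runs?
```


is_even(4)
= is_odd(3)
= is_even(2)
= is_odd(1)
= is_even(0)
n == 0: return True
= True


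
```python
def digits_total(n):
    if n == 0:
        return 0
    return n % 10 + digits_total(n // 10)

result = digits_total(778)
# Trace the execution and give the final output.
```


digits_total(778)
= 8 + digits_total(77)
= 8 + 7 + digits_total(7)
= 8 + 7 + 7 + digits_total(0)
= 8 + 7 + 7 + 0
= 22


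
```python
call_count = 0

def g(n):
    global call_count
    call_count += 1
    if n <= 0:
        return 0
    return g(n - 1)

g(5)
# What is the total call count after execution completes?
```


g(5) calls g(4) calls ... calls g(0)
Total calls: 5 + 1 (for base case) = 6


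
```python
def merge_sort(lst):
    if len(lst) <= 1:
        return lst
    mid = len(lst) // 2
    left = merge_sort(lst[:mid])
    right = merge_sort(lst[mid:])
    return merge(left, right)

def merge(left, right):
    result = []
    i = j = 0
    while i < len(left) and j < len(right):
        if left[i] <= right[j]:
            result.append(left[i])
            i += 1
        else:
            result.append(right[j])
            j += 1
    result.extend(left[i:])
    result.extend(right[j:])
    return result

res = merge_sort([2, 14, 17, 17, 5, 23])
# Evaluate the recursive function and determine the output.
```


merge_sort([2, 14, 17, 17, 5, 23])
Split into [2, 14, 17] and [17, 5, 23]
Left sorted: [2, 14, 17]
Right sorted: [5, 17, 23]
Merge [2, 14, 17] and [5, 17, 23]
= [2, 5, 14, 17, 17, 23]
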